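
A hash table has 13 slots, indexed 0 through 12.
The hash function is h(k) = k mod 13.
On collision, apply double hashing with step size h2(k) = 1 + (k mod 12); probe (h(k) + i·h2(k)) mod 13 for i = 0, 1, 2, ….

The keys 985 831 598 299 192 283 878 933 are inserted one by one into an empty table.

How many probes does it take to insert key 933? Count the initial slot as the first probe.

985: h=10 → slot 10
831: h=12 → slot 12
598: h=0 → slot 0
299: h=0, h2=12, probe 0,12,11 → slot 11
192: h=10, h2=1, probe 10,11,12,0,1 → slot 1
283: h=10, h2=8, probe 10,5 → slot 5
878: h=7 → slot 7
933: h=10, h2=10, probe 10,7,4 → slot 4
Table: [598, 192, ∅, ∅, 933, 283, ∅, 878, ∅, ∅, 985, 299, 831]

3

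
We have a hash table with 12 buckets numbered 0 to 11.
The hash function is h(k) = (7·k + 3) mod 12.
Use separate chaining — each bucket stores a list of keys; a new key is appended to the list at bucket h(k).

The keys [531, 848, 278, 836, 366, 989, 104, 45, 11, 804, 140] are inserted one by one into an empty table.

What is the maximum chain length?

4

531 -> bucket 0
848 -> bucket 11
278 -> bucket 5
836 -> bucket 11 (collision)
366 -> bucket 9
989 -> bucket 2
104 -> bucket 11 (collision)
45 -> bucket 6
11 -> bucket 8
804 -> bucket 3
140 -> bucket 11 (collision)
Final buckets:
0: 531
1: ∅
2: 989
3: 804
4: ∅
5: 278
6: 45
7: ∅
8: 11
9: 366
10: ∅
11: 848 -> 836 -> 104 -> 140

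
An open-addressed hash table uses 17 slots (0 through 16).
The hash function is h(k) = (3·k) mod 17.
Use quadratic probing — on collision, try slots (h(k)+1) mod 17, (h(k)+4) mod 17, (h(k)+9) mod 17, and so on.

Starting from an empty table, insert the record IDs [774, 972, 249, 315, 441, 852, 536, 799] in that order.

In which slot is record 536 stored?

2

Insert 774: h=10, slot 10 empty -> index 10.
Insert 972: h=9, slot 9 empty -> index 9.
Insert 249: h=16, slot 16 empty -> index 16.
Insert 315: h=10, slot 10 occupied -> index 11.
Insert 441: h=14, slot 14 empty -> index 14.
Insert 852: h=6, slot 6 empty -> index 6.
Insert 536: h=10, slots 10,11,14 occupied -> index 2.
Insert 799: h=0, slot 0 empty -> index 0.
Table: [799, —, 536, —, —, —, 852, —, —, 972, 774, 315, —, —, 441, —, 249]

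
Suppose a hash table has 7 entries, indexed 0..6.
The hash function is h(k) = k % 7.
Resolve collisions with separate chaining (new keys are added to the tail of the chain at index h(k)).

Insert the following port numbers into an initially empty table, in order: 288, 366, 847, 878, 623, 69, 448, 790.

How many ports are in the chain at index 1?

1

288 -> bucket 1
366 -> bucket 2
847 -> bucket 0
878 -> bucket 3
623 -> bucket 0 (collision)
69 -> bucket 6
448 -> bucket 0 (collision)
790 -> bucket 6 (collision)
Final buckets:
0: 847 -> 623 -> 448
1: 288
2: 366
3: 878
4: .
5: .
6: 69 -> 790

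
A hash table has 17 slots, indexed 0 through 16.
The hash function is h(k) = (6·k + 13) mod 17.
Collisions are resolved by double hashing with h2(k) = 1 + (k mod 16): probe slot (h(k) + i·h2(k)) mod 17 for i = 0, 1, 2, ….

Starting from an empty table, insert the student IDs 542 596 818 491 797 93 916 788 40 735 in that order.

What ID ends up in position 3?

Insert 542: h=1, slot 1 empty → index 1.
Insert 596: h=2, slot 2 empty → index 2.
Insert 818: h=8, slot 8 empty → index 8.
Insert 491: h=1, h2=12, slot 1 occupied → index 13.
Insert 797: h=1, h2=14, slot 1 occupied → index 15.
Insert 93: h=10, slot 10 empty → index 10.
Insert 916: h=1, h2=5, slot 1 occupied → index 6.
Insert 788: h=15, h2=5, slot 15 occupied → index 3.
Insert 40: h=15, h2=9, slot 15 occupied → index 7.
Insert 735: h=3, h2=16, slots 3,2,1 occupied → index 0.
Table: [735, 542, 596, 788, —, —, 916, 40, 818, —, 93, —, —, 491, —, 797, —]

788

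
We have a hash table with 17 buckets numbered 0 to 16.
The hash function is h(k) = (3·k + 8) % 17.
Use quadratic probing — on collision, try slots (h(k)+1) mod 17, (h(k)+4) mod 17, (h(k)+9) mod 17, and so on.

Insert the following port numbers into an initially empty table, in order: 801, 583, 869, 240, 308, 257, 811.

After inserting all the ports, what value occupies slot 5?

257

801 hashes to 14; slot 14 is free → place at 14.
583 hashes to 6; slot 6 is free → place at 6.
869 hashes to 14; 14 taken → place at 15.
240 hashes to 14; 14,15 taken → place at 1.
308 hashes to 14; 14,15,1,6 taken → place at 13.
257 hashes to 14; 14,15,1,6,13 taken → place at 5.
811 hashes to 10; slot 10 is free → place at 10.
Table: [∅, 240, ∅, ∅, ∅, 257, 583, ∅, ∅, ∅, 811, ∅, ∅, 308, 801, 869, ∅]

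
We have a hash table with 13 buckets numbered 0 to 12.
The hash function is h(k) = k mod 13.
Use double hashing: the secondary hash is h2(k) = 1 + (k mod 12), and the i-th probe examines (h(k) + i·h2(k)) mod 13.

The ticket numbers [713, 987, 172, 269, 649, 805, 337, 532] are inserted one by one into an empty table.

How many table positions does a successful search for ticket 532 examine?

713 hashes to 11; slot 11 is free → place at 11.
987 hashes to 12; slot 12 is free → place at 12.
172 hashes to 3; slot 3 is free → place at 3.
269 hashes to 9; slot 9 is free → place at 9.
649 hashes to 12, h2=2; 12 taken → place at 1.
805 hashes to 12, h2=2; 12,1,3 taken → place at 5.
337 hashes to 12, h2=2; 12,1,3,5 taken → place at 7.
532 hashes to 12, h2=5; 12 taken → place at 4.
Table: [∅, 649, ∅, 172, 532, 805, ∅, 337, ∅, 269, ∅, 713, 987]
Lookup 532: h=12, h2=5, probe 12,4 → found at 4.

2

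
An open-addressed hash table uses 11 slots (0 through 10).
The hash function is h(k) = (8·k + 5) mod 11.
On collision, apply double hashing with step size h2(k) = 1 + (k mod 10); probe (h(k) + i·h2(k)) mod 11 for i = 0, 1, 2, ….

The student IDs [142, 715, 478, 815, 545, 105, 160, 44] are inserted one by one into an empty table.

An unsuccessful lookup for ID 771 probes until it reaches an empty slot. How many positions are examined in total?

3

142: h=8 => slot 8
715: h=5 => slot 5
478: h=1 => slot 1
815: h=2 => slot 2
545: h=9 => slot 9
105: h=9, h2=6, probe 9,4 => slot 4
160: h=9, h2=1, probe 9,10 => slot 10
44: h=5, h2=5, probe 5,10,4,9,3 => slot 3
Table: [_, 478, 815, 44, 105, 715, _, _, 142, 545, 160]
Lookup 771: h=2, h2=2, probe 2,4,6 → slot 6 empty, not found.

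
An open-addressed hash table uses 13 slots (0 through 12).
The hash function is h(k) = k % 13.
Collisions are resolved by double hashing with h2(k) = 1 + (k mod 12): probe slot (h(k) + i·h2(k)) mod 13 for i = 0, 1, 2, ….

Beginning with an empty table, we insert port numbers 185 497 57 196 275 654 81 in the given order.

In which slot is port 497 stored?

9

Insert 185: h=3, slot 3 empty -> index 3.
Insert 497: h=3, h2=6, slot 3 occupied -> index 9.
Insert 57: h=5, slot 5 empty -> index 5.
Insert 196: h=1, slot 1 empty -> index 1.
Insert 275: h=2, slot 2 empty -> index 2.
Insert 654: h=4, slot 4 empty -> index 4.
Insert 81: h=3, h2=10, slot 3 occupied -> index 0.
Table: [81, 196, 275, 185, 654, 57, —, —, —, 497, —, —, —]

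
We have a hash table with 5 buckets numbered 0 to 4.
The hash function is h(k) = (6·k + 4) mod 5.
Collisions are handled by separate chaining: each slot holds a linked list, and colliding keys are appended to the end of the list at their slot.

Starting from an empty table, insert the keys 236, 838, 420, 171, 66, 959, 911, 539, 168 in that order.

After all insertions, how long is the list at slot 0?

Insert 236: h=0, bucket 0 empty -> new chain.
Insert 838: h=2, bucket 2 empty -> new chain.
Insert 420: h=4, bucket 4 empty -> new chain.
Insert 171: h=0, bucket 0 nonempty -> append to chain.
Insert 66: h=0, bucket 0 nonempty -> append to chain.
Insert 959: h=3, bucket 3 empty -> new chain.
Insert 911: h=0, bucket 0 nonempty -> append to chain.
Insert 539: h=3, bucket 3 nonempty -> append to chain.
Insert 168: h=2, bucket 2 nonempty -> append to chain.
Final buckets:
0: 236 -> 171 -> 66 -> 911
1: _
2: 838 -> 168
3: 959 -> 539
4: 420

4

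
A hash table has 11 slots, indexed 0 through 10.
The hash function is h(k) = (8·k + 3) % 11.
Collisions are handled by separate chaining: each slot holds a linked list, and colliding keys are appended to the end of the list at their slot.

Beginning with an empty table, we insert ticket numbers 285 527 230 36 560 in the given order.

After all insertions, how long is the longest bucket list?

4

285 -> bucket 6
527 -> bucket 6 (collision)
230 -> bucket 6 (collision)
36 -> bucket 5
560 -> bucket 6 (collision)
Final buckets:
0: -
1: -
2: -
3: -
4: -
5: 36
6: 285 -> 527 -> 230 -> 560
7: -
8: -
9: -
10: -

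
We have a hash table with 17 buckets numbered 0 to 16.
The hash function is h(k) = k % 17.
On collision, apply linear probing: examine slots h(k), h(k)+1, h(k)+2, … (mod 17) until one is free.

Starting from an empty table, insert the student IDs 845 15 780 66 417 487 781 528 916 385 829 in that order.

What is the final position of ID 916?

3

Insert 845: h=12, slot 12 empty -> index 12.
Insert 15: h=15, slot 15 empty -> index 15.
Insert 780: h=15, slot 15 occupied -> index 16.
Insert 66: h=15, slots 15,16 occupied -> index 0.
Insert 417: h=9, slot 9 empty -> index 9.
Insert 487: h=11, slot 11 empty -> index 11.
Insert 781: h=16, slots 16,0 occupied -> index 1.
Insert 528: h=1, slot 1 occupied -> index 2.
Insert 916: h=15, slots 15,16,0,1,2 occupied -> index 3.
Insert 385: h=11, slots 11,12 occupied -> index 13.
Insert 829: h=13, slot 13 occupied -> index 14.
Table: [66, 781, 528, 916, -, -, -, -, -, 417, -, 487, 845, 385, 829, 15, 780]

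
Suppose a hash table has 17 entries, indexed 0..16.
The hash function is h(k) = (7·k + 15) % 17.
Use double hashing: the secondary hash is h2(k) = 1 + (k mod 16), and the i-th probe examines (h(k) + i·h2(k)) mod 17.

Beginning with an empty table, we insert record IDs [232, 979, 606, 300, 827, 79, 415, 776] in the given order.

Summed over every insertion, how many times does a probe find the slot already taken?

232: h=7 → slot 7
979: h=0 → slot 0
606: h=7, h2=15, probe 7,5 → slot 5
300: h=7, h2=13, probe 7,3 → slot 3
827: h=7, h2=12, probe 7,2 → slot 2
79: h=7, h2=16, probe 7,6 → slot 6
415: h=13 → slot 13
776: h=7, h2=9, probe 7,16 → slot 16
Table: [979, _, 827, 300, _, 606, 79, 232, _, _, _, _, _, 415, _, _, 776]

5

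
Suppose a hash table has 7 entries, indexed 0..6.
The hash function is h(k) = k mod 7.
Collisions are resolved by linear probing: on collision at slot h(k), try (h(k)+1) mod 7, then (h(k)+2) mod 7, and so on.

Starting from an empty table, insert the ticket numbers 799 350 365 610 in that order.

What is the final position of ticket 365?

2

799 hashes to 1; slot 1 is free => place at 1.
350 hashes to 0; slot 0 is free => place at 0.
365 hashes to 1; 1 taken => place at 2.
610 hashes to 1; 1,2 taken => place at 3.
Table: [350, 799, 365, 610, ∅, ∅, ∅]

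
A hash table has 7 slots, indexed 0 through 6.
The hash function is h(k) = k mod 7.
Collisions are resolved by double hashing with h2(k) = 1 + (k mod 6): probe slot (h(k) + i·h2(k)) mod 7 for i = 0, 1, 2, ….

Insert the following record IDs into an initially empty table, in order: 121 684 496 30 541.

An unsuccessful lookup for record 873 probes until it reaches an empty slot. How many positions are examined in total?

5

Insert 121: h=2, slot 2 empty -> index 2.
Insert 684: h=5, slot 5 empty -> index 5.
Insert 496: h=6, slot 6 empty -> index 6.
Insert 30: h=2, h2=1, slot 2 occupied -> index 3.
Insert 541: h=2, h2=2, slot 2 occupied -> index 4.
Table: [_, _, 121, 30, 541, 684, 496]
Lookup 873: h=5, h2=4, probe 5,2,6,3,0 → slot 0 empty, not found.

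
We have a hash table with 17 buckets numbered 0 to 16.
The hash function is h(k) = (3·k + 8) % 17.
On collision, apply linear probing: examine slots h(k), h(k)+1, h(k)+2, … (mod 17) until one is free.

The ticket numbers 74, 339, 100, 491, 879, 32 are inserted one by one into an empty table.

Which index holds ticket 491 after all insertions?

3

74 hashes to 9; slot 9 is free => place at 9.
339 hashes to 5; slot 5 is free => place at 5.
100 hashes to 2; slot 2 is free => place at 2.
491 hashes to 2; 2 taken => place at 3.
879 hashes to 10; slot 10 is free => place at 10.
32 hashes to 2; 2,3 taken => place at 4.
Table: [-, -, 100, 491, 32, 339, -, -, -, 74, 879, -, -, -, -, -, -]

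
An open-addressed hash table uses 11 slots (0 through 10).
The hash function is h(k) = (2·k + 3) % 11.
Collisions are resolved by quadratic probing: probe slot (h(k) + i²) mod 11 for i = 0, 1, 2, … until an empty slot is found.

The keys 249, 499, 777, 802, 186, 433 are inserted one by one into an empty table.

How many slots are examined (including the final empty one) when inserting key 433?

3

249 hashes to 6; slot 6 is free → place at 6.
499 hashes to 0; slot 0 is free → place at 0.
777 hashes to 6; 6 taken → place at 7.
802 hashes to 1; slot 1 is free → place at 1.
186 hashes to 1; 1 taken → place at 2.
433 hashes to 0; 0,1 taken → place at 4.
Table: [499, 802, 186, _, 433, _, 249, 777, _, _, _]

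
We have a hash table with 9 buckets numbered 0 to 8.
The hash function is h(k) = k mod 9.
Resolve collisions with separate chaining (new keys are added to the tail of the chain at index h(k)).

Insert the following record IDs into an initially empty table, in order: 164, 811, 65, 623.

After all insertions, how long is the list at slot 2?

3

Insert 164: h=2, bucket 2 empty → new chain.
Insert 811: h=1, bucket 1 empty → new chain.
Insert 65: h=2, bucket 2 nonempty → append to chain.
Insert 623: h=2, bucket 2 nonempty → append to chain.
Final buckets:
0: —
1: 811
2: 164 -> 65 -> 623
3: —
4: —
5: —
6: —
7: —
8: —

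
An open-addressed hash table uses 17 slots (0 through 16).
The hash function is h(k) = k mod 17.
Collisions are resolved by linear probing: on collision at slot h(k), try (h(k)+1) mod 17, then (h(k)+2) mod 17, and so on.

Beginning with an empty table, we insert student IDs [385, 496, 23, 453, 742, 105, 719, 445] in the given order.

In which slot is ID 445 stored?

385 hashes to 11; slot 11 is free → place at 11.
496 hashes to 3; slot 3 is free → place at 3.
23 hashes to 6; slot 6 is free → place at 6.
453 hashes to 11; 11 taken → place at 12.
742 hashes to 11; 11,12 taken → place at 13.
105 hashes to 3; 3 taken → place at 4.
719 hashes to 5; slot 5 is free → place at 5.
445 hashes to 3; 3,4,5,6 taken → place at 7.
Table: [∅, ∅, ∅, 496, 105, 719, 23, 445, ∅, ∅, ∅, 385, 453, 742, ∅, ∅, ∅]

7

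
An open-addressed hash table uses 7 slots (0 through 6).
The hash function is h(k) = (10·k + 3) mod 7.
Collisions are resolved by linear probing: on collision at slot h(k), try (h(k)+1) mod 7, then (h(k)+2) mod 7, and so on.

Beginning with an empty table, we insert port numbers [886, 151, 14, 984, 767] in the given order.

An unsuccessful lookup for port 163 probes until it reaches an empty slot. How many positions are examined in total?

886 hashes to 1; slot 1 is free → place at 1.
151 hashes to 1; 1 taken → place at 2.
14 hashes to 3; slot 3 is free → place at 3.
984 hashes to 1; 1,2,3 taken → place at 4.
767 hashes to 1; 1,2,3,4 taken → place at 5.
Table: [., 886, 151, 14, 984, 767, .]
Lookup 163: h=2, probe 2,3,4,5,6 → slot 6 empty, not found.

5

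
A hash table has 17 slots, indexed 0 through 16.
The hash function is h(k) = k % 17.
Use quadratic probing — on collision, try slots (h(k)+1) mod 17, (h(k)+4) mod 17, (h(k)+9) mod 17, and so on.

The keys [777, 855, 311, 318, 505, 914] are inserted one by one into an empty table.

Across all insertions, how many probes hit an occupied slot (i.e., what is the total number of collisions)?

Insert 777: h=12, slot 12 empty → index 12.
Insert 855: h=5, slot 5 empty → index 5.
Insert 311: h=5, slot 5 occupied → index 6.
Insert 318: h=12, slot 12 occupied → index 13.
Insert 505: h=12, slots 12,13 occupied → index 16.
Insert 914: h=13, slot 13 occupied → index 14.
Table: [_, _, _, _, _, 855, 311, _, _, _, _, _, 777, 318, 914, _, 505]

5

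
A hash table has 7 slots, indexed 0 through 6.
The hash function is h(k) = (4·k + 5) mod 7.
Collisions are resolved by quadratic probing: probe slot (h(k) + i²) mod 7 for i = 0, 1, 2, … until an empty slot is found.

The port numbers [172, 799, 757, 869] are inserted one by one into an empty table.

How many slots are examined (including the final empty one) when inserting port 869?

172: h=0 → slot 0
799: h=2 → slot 2
757: h=2, probe 2,3 → slot 3
869: h=2, probe 2,3,6 → slot 6
Table: [172, ., 799, 757, ., ., 869]

3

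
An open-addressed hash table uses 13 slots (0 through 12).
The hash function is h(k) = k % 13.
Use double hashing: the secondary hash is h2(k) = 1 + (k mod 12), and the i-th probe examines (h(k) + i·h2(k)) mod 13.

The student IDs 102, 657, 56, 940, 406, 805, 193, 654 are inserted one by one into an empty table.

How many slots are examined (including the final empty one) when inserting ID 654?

3

Insert 102: h=11, slot 11 empty → index 11.
Insert 657: h=7, slot 7 empty → index 7.
Insert 56: h=4, slot 4 empty → index 4.
Insert 940: h=4, h2=5, slot 4 occupied → index 9.
Insert 406: h=3, slot 3 empty → index 3.
Insert 805: h=12, slot 12 empty → index 12.
Insert 193: h=11, h2=2, slot 11 occupied → index 0.
Insert 654: h=4, h2=7, slots 4,11 occupied → index 5.
Table: [193, —, —, 406, 56, 654, —, 657, —, 940, —, 102, 805]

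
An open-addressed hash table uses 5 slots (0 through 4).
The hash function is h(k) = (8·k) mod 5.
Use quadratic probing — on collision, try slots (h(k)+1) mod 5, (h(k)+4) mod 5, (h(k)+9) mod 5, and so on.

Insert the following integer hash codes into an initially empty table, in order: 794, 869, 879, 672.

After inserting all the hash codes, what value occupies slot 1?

879

794 hashes to 2; slot 2 is free => place at 2.
869 hashes to 2; 2 taken => place at 3.
879 hashes to 2; 2,3 taken => place at 1.
672 hashes to 1; 1,2 taken => place at 0.
Table: [672, 879, 794, 869, —]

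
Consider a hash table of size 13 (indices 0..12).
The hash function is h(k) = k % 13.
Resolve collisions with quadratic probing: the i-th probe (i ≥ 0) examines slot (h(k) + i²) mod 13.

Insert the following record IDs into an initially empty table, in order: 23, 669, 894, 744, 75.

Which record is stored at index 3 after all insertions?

Insert 23: h=10, slot 10 empty -> index 10.
Insert 669: h=6, slot 6 empty -> index 6.
Insert 894: h=10, slot 10 occupied -> index 11.
Insert 744: h=3, slot 3 empty -> index 3.
Insert 75: h=10, slots 10,11 occupied -> index 1.
Table: [_, 75, _, 744, _, _, 669, _, _, _, 23, 894, _]

744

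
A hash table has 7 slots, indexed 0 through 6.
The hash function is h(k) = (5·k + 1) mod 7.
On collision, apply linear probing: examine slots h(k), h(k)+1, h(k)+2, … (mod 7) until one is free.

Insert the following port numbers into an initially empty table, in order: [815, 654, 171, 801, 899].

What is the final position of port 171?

4

815: h=2 → slot 2
654: h=2, probe 2,3 → slot 3
171: h=2, probe 2,3,4 → slot 4
801: h=2, probe 2,3,4,5 → slot 5
899: h=2, probe 2,3,4,5,6 → slot 6
Table: [—, —, 815, 654, 171, 801, 899]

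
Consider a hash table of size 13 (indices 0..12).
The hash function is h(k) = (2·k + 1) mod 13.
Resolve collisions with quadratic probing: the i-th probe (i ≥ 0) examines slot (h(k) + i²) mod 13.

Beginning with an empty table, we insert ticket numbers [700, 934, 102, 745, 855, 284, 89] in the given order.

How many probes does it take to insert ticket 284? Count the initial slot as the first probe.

4

Insert 700: h=10, slot 10 empty => index 10.
Insert 934: h=10, slot 10 occupied => index 11.
Insert 102: h=10, slots 10,11 occupied => index 1.
Insert 745: h=9, slot 9 empty => index 9.
Insert 855: h=8, slot 8 empty => index 8.
Insert 284: h=10, slots 10,11,1 occupied => index 6.
Insert 89: h=10, slots 10,11,1,6 occupied => index 0.
Table: [89, 102, -, -, -, -, 284, -, 855, 745, 700, 934, -]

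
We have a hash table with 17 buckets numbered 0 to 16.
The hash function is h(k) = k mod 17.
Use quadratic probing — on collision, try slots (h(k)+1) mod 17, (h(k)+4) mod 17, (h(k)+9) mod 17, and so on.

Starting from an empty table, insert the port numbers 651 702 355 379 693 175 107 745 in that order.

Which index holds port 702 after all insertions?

Insert 651: h=5, slot 5 empty => index 5.
Insert 702: h=5, slot 5 occupied => index 6.
Insert 355: h=15, slot 15 empty => index 15.
Insert 379: h=5, slots 5,6 occupied => index 9.
Insert 693: h=13, slot 13 empty => index 13.
Insert 175: h=5, slots 5,6,9 occupied => index 14.
Insert 107: h=5, slots 5,6,9,14 occupied => index 4.
Insert 745: h=14, slots 14,15 occupied => index 1.
Table: [_, 745, _, _, 107, 651, 702, _, _, 379, _, _, _, 693, 175, 355, _]

6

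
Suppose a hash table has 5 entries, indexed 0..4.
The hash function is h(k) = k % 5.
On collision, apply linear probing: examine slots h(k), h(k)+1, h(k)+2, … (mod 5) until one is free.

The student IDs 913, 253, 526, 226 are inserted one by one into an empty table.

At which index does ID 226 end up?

2

Insert 913: h=3, slot 3 empty => index 3.
Insert 253: h=3, slot 3 occupied => index 4.
Insert 526: h=1, slot 1 empty => index 1.
Insert 226: h=1, slot 1 occupied => index 2.
Table: [∅, 526, 226, 913, 253]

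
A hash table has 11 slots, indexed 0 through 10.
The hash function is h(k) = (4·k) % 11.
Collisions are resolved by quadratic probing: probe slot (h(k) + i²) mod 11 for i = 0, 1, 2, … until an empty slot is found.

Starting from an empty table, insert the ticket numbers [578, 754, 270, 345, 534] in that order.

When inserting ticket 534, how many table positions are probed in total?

4

Insert 578: h=2, slot 2 empty => index 2.
Insert 754: h=2, slot 2 occupied => index 3.
Insert 270: h=2, slots 2,3 occupied => index 6.
Insert 345: h=5, slot 5 empty => index 5.
Insert 534: h=2, slots 2,3,6 occupied => index 0.
Table: [534, -, 578, 754, -, 345, 270, -, -, -, -]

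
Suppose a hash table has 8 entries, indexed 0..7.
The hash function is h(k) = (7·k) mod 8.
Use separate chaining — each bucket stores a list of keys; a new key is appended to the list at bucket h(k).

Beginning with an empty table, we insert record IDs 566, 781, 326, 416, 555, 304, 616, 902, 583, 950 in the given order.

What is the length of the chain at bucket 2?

566 -> bucket 2
781 -> bucket 3
326 -> bucket 2 (collision)
416 -> bucket 0
555 -> bucket 5
304 -> bucket 0 (collision)
616 -> bucket 0 (collision)
902 -> bucket 2 (collision)
583 -> bucket 1
950 -> bucket 2 (collision)
Final buckets:
0: 416 -> 304 -> 616
1: 583
2: 566 -> 326 -> 902 -> 950
3: 781
4: .
5: 555
6: .
7: .

4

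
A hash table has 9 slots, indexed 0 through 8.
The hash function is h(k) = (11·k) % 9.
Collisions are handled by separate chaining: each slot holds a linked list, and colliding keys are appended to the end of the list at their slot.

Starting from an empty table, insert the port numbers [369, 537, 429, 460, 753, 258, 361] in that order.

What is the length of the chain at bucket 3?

4

369 -> bucket 0
537 -> bucket 3
429 -> bucket 3 (collision)
460 -> bucket 2
753 -> bucket 3 (collision)
258 -> bucket 3 (collision)
361 -> bucket 2 (collision)
Final buckets:
0: 369
1: ∅
2: 460 -> 361
3: 537 -> 429 -> 753 -> 258
4: ∅
5: ∅
6: ∅
7: ∅
8: ∅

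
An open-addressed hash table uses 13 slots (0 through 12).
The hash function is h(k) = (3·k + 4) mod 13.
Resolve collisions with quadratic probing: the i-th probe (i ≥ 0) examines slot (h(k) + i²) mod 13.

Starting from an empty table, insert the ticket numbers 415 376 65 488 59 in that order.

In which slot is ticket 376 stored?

2

415: h=1 → slot 1
376: h=1, probe 1,2 → slot 2
65: h=4 → slot 4
488: h=12 → slot 12
59: h=12, probe 12,0 → slot 0
Table: [59, 415, 376, _, 65, _, _, _, _, _, _, _, 488]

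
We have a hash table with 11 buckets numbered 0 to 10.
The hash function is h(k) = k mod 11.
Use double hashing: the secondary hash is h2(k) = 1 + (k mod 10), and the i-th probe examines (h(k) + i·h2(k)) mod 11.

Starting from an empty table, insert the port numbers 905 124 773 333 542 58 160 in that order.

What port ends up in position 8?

124

Insert 905: h=3, slot 3 empty → index 3.
Insert 124: h=3, h2=5, slot 3 occupied → index 8.
Insert 773: h=3, h2=4, slot 3 occupied → index 7.
Insert 333: h=3, h2=4, slots 3,7 occupied → index 0.
Insert 542: h=3, h2=3, slot 3 occupied → index 6.
Insert 58: h=3, h2=9, slot 3 occupied → index 1.
Insert 160: h=6, h2=1, slots 6,7,8 occupied → index 9.
Table: [333, 58, ., 905, ., ., 542, 773, 124, 160, .]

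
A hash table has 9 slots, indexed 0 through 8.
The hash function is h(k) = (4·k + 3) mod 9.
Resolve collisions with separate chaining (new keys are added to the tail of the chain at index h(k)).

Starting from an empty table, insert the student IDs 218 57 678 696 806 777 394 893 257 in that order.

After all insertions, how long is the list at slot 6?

4

218 → bucket 2
57 → bucket 6
678 → bucket 6 (collision)
696 → bucket 6 (collision)
806 → bucket 5
777 → bucket 6 (collision)
394 → bucket 4
893 → bucket 2 (collision)
257 → bucket 5 (collision)
Final buckets:
0: _
1: _
2: 218 -> 893
3: _
4: 394
5: 806 -> 257
6: 57 -> 678 -> 696 -> 777
7: _
8: _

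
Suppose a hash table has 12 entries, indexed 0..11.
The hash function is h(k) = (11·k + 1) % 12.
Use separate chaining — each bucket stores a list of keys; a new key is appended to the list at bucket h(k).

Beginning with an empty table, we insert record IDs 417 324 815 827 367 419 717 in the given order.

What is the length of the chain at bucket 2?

3

417 → bucket 4
324 → bucket 1
815 → bucket 2
827 → bucket 2 (collision)
367 → bucket 6
419 → bucket 2 (collision)
717 → bucket 4 (collision)
Final buckets:
0: _
1: 324
2: 815 -> 827 -> 419
3: _
4: 417 -> 717
5: _
6: 367
7: _
8: _
9: _
10: _
11: _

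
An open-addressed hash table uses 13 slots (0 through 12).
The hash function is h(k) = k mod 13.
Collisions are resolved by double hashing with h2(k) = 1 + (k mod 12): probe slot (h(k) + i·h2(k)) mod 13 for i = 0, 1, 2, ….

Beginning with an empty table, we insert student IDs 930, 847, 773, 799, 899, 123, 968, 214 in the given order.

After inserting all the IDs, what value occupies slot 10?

123

930: h=7 -> slot 7
847: h=2 -> slot 2
773: h=6 -> slot 6
799: h=6, h2=8, probe 6,1 -> slot 1
899: h=2, h2=12, probe 2,1,0 -> slot 0
123: h=6, h2=4, probe 6,10 -> slot 10
968: h=6, h2=9, probe 6,2,11 -> slot 11
214: h=6, h2=11, probe 6,4 -> slot 4
Table: [899, 799, 847, ., 214, ., 773, 930, ., ., 123, 968, .]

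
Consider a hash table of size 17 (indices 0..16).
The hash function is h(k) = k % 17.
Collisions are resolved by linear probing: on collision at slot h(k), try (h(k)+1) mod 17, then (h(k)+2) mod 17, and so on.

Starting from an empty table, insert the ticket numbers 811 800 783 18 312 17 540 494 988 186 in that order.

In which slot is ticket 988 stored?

811: h=12 → slot 12
800: h=1 → slot 1
783: h=1, probe 1,2 → slot 2
18: h=1, probe 1,2,3 → slot 3
312: h=6 → slot 6
17: h=0 → slot 0
540: h=13 → slot 13
494: h=1, probe 1,2,3,4 → slot 4
988: h=2, probe 2,3,4,5 → slot 5
186: h=16 → slot 16
Table: [17, 800, 783, 18, 494, 988, 312, ∅, ∅, ∅, ∅, ∅, 811, 540, ∅, ∅, 186]

5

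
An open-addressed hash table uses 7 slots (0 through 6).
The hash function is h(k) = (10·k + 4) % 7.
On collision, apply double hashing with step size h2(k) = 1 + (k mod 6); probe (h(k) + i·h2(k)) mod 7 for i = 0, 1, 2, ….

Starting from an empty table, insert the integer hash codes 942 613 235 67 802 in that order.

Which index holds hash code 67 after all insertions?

1

Insert 942: h=2, slot 2 empty => index 2.
Insert 613: h=2, h2=2, slot 2 occupied => index 4.
Insert 235: h=2, h2=2, slots 2,4 occupied => index 6.
Insert 67: h=2, h2=2, slots 2,4,6 occupied => index 1.
Insert 802: h=2, h2=5, slot 2 occupied => index 0.
Table: [802, 67, 942, ., 613, ., 235]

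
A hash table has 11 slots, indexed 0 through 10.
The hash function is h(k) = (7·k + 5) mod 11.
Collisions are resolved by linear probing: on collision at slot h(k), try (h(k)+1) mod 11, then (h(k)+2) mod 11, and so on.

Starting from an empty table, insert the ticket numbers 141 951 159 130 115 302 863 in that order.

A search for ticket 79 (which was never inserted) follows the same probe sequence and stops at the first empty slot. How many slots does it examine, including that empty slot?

5

141 hashes to 2; slot 2 is free → place at 2.
951 hashes to 7; slot 7 is free → place at 7.
159 hashes to 7; 7 taken → place at 8.
130 hashes to 2; 2 taken → place at 3.
115 hashes to 7; 7,8 taken → place at 9.
302 hashes to 7; 7,8,9 taken → place at 10.
863 hashes to 7; 7,8,9,10 taken → place at 0.
Table: [863, -, 141, 130, -, -, -, 951, 159, 115, 302]
Lookup 79: h=8, probe 8,9,10,0,1 → slot 1 empty, not found.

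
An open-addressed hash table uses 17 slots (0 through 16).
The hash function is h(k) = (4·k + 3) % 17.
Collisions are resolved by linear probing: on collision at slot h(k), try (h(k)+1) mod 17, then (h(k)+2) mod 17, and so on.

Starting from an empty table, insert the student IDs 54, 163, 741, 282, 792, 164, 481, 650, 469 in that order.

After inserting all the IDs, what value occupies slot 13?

164

Insert 54: h=15, slot 15 empty => index 15.
Insert 163: h=9, slot 9 empty => index 9.
Insert 741: h=9, slot 9 occupied => index 10.
Insert 282: h=9, slots 9,10 occupied => index 11.
Insert 792: h=9, slots 9,10,11 occupied => index 12.
Insert 164: h=13, slot 13 empty => index 13.
Insert 481: h=6, slot 6 empty => index 6.
Insert 650: h=2, slot 2 empty => index 2.
Insert 469: h=9, slots 9,10,11,12,13 occupied => index 14.
Table: [_, _, 650, _, _, _, 481, _, _, 163, 741, 282, 792, 164, 469, 54, _]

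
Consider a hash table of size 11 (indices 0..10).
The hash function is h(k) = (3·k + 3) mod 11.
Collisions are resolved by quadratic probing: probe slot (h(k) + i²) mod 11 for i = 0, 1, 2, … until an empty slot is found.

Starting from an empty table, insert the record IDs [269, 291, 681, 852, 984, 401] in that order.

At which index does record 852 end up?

5

269: h=7 → slot 7
291: h=7, probe 7,8 → slot 8
681: h=0 → slot 0
852: h=7, probe 7,8,0,5 → slot 5
984: h=7, probe 7,8,0,5,1 → slot 1
401: h=7, probe 7,8,0,5,1,10 → slot 10
Table: [681, 984, ., ., ., 852, ., 269, 291, ., 401]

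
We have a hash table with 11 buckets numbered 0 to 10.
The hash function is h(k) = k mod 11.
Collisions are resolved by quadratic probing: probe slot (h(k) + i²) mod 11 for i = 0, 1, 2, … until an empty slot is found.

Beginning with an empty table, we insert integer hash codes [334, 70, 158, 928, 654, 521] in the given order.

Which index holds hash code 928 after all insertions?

Insert 334: h=4, slot 4 empty → index 4.
Insert 70: h=4, slot 4 occupied → index 5.
Insert 158: h=4, slots 4,5 occupied → index 8.
Insert 928: h=4, slots 4,5,8 occupied → index 2.
Insert 654: h=5, slot 5 occupied → index 6.
Insert 521: h=4, slots 4,5,8,2 occupied → index 9.
Table: [∅, ∅, 928, ∅, 334, 70, 654, ∅, 158, 521, ∅]

2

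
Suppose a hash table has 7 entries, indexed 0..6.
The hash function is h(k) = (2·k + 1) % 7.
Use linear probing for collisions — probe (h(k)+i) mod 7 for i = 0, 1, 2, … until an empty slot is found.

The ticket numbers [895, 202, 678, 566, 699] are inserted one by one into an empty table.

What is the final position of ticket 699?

3

895: h=6 → slot 6
202: h=6, probe 6,0 → slot 0
678: h=6, probe 6,0,1 → slot 1
566: h=6, probe 6,0,1,2 → slot 2
699: h=6, probe 6,0,1,2,3 → slot 3
Table: [202, 678, 566, 699, -, -, 895]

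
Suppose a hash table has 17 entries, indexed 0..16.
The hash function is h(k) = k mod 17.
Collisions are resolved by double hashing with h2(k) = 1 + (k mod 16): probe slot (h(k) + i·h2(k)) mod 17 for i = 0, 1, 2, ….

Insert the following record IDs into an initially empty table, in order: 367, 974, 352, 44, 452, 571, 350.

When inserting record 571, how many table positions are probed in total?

3

Insert 367: h=10, slot 10 empty → index 10.
Insert 974: h=5, slot 5 empty → index 5.
Insert 352: h=12, slot 12 empty → index 12.
Insert 44: h=10, h2=13, slot 10 occupied → index 6.
Insert 452: h=10, h2=5, slot 10 occupied → index 15.
Insert 571: h=10, h2=12, slots 10,5 occupied → index 0.
Insert 350: h=10, h2=15, slot 10 occupied → index 8.
Table: [571, —, —, —, —, 974, 44, —, 350, —, 367, —, 352, —, —, 452, —]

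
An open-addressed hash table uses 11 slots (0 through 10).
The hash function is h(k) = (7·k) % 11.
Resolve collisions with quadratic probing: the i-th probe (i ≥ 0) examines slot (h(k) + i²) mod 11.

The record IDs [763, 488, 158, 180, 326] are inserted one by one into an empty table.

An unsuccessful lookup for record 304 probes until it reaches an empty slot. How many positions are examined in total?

763 hashes to 6; slot 6 is free -> place at 6.
488 hashes to 6; 6 taken -> place at 7.
158 hashes to 6; 6,7 taken -> place at 10.
180 hashes to 6; 6,7,10 taken -> place at 4.
326 hashes to 5; slot 5 is free -> place at 5.
Table: [_, _, _, _, 180, 326, 763, 488, _, _, 158]
Lookup 304: h=5, probe 5,6,9 → slot 9 empty, not found.

3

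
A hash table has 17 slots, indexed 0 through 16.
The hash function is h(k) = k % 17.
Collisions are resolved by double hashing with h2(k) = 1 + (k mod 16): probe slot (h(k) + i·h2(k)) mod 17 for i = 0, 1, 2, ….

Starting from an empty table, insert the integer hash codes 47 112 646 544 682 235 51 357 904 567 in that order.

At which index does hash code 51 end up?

47: h=13 => slot 13
112: h=10 => slot 10
646: h=0 => slot 0
544: h=0, h2=1, probe 0,1 => slot 1
682: h=2 => slot 2
235: h=14 => slot 14
51: h=0, h2=4, probe 0,4 => slot 4
357: h=0, h2=6, probe 0,6 => slot 6
904: h=3 => slot 3
567: h=6, h2=8, probe 6,14,5 => slot 5
Table: [646, 544, 682, 904, 51, 567, 357, —, —, —, 112, —, —, 47, 235, —, —]

4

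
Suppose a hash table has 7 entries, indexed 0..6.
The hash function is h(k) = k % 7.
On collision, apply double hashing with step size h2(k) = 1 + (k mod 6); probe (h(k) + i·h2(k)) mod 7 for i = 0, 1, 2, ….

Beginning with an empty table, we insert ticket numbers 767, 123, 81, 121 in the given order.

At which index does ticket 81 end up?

5

767 hashes to 4; slot 4 is free → place at 4.
123 hashes to 4, h2=4; 4 taken → place at 1.
81 hashes to 4, h2=4; 4,1 taken → place at 5.
121 hashes to 2; slot 2 is free → place at 2.
Table: [—, 123, 121, —, 767, 81, —]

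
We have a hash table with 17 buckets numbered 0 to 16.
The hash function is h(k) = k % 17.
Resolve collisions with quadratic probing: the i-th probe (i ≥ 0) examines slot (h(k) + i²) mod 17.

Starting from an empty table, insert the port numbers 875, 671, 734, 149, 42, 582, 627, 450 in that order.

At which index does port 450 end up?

875 hashes to 8; slot 8 is free => place at 8.
671 hashes to 8; 8 taken => place at 9.
734 hashes to 3; slot 3 is free => place at 3.
149 hashes to 13; slot 13 is free => place at 13.
42 hashes to 8; 8,9 taken => place at 12.
582 hashes to 4; slot 4 is free => place at 4.
627 hashes to 15; slot 15 is free => place at 15.
450 hashes to 8; 8,9,12 taken => place at 0.
Table: [450, -, -, 734, 582, -, -, -, 875, 671, -, -, 42, 149, -, 627, -]

0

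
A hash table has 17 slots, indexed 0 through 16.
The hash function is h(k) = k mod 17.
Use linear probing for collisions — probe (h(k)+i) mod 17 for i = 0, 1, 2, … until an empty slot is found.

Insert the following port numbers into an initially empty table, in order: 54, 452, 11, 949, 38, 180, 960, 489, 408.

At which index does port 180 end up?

Insert 54: h=3, slot 3 empty → index 3.
Insert 452: h=10, slot 10 empty → index 10.
Insert 11: h=11, slot 11 empty → index 11.
Insert 949: h=14, slot 14 empty → index 14.
Insert 38: h=4, slot 4 empty → index 4.
Insert 180: h=10, slots 10,11 occupied → index 12.
Insert 960: h=8, slot 8 empty → index 8.
Insert 489: h=13, slot 13 empty → index 13.
Insert 408: h=0, slot 0 empty → index 0.
Table: [408, —, —, 54, 38, —, —, —, 960, —, 452, 11, 180, 489, 949, —, —]

12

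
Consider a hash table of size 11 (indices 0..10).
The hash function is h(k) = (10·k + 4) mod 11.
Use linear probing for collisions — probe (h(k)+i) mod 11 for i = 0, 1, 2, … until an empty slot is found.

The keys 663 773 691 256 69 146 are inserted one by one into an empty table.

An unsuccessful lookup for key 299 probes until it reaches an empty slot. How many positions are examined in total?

6

663 hashes to 1; slot 1 is free → place at 1.
773 hashes to 1; 1 taken → place at 2.
691 hashes to 6; slot 6 is free → place at 6.
256 hashes to 1; 1,2 taken → place at 3.
69 hashes to 1; 1,2,3 taken → place at 4.
146 hashes to 1; 1,2,3,4 taken → place at 5.
Table: [., 663, 773, 256, 69, 146, 691, ., ., ., .]
Lookup 299: h=2, probe 2,3,4,5,6,7 → slot 7 empty, not found.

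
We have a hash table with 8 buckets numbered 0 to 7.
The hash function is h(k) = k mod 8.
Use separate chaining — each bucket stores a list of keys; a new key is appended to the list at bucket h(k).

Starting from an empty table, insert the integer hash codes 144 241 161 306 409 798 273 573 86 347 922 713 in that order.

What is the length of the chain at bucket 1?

5

144 → bucket 0
241 → bucket 1
161 → bucket 1 (collision)
306 → bucket 2
409 → bucket 1 (collision)
798 → bucket 6
273 → bucket 1 (collision)
573 → bucket 5
86 → bucket 6 (collision)
347 → bucket 3
922 → bucket 2 (collision)
713 → bucket 1 (collision)
Final buckets:
0: 144
1: 241 -> 161 -> 409 -> 273 -> 713
2: 306 -> 922
3: 347
4: _
5: 573
6: 798 -> 86
7: _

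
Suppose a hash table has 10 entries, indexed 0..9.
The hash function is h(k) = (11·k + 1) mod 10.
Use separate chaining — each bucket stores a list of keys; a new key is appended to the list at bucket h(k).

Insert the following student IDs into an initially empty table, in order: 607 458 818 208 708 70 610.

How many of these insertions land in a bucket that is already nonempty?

4

Insert 607: h=8, bucket 8 empty → new chain.
Insert 458: h=9, bucket 9 empty → new chain.
Insert 818: h=9, bucket 9 nonempty → append to chain.
Insert 208: h=9, bucket 9 nonempty → append to chain.
Insert 708: h=9, bucket 9 nonempty → append to chain.
Insert 70: h=1, bucket 1 empty → new chain.
Insert 610: h=1, bucket 1 nonempty → append to chain.
Final buckets:
0: -
1: 70 -> 610
2: -
3: -
4: -
5: -
6: -
7: -
8: 607
9: 458 -> 818 -> 208 -> 708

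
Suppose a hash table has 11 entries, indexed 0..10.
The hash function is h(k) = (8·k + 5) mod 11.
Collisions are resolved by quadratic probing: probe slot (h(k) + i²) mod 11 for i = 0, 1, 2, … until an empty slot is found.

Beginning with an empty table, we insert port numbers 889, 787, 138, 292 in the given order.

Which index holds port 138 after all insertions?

10

889 hashes to 0; slot 0 is free => place at 0.
787 hashes to 9; slot 9 is free => place at 9.
138 hashes to 9; 9 taken => place at 10.
292 hashes to 9; 9,10 taken => place at 2.
Table: [889, —, 292, —, —, —, —, —, —, 787, 138]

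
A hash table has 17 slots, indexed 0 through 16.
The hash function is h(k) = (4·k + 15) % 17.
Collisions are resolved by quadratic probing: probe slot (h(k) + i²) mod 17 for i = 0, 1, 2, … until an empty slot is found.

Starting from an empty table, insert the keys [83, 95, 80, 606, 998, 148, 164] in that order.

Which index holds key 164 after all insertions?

9

83: h=7 → slot 7
95: h=4 → slot 4
80: h=12 → slot 12
606: h=8 → slot 8
998: h=12, probe 12,13 → slot 13
148: h=12, probe 12,13,16 → slot 16
164: h=8, probe 8,9 → slot 9
Table: [-, -, -, -, 95, -, -, 83, 606, 164, -, -, 80, 998, -, -, 148]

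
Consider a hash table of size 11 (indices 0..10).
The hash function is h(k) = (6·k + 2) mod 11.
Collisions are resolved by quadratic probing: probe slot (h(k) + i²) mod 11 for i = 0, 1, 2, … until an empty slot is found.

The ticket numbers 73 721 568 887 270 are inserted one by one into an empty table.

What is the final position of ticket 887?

Insert 73: h=0, slot 0 empty → index 0.
Insert 721: h=5, slot 5 empty → index 5.
Insert 568: h=0, slot 0 occupied → index 1.
Insert 887: h=0, slots 0,1 occupied → index 4.
Insert 270: h=5, slot 5 occupied → index 6.
Table: [73, 568, ., ., 887, 721, 270, ., ., ., .]

4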